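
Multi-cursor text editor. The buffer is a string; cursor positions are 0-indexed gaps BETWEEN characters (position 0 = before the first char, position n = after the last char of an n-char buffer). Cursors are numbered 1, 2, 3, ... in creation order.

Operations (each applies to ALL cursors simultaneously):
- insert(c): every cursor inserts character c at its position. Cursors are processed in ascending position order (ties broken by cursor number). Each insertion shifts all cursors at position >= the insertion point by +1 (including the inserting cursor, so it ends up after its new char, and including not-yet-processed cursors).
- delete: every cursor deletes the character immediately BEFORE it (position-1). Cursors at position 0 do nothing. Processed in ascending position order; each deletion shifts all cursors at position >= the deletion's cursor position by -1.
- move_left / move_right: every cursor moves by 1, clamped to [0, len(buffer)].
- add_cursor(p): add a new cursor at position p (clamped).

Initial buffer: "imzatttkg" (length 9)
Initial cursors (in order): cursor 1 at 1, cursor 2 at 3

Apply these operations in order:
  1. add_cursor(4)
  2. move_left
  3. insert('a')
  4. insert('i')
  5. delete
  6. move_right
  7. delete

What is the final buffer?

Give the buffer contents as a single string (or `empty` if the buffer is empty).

After op 1 (add_cursor(4)): buffer="imzatttkg" (len 9), cursors c1@1 c2@3 c3@4, authorship .........
After op 2 (move_left): buffer="imzatttkg" (len 9), cursors c1@0 c2@2 c3@3, authorship .........
After op 3 (insert('a')): buffer="aimazaatttkg" (len 12), cursors c1@1 c2@4 c3@6, authorship 1..2.3......
After op 4 (insert('i')): buffer="aiimaizaiatttkg" (len 15), cursors c1@2 c2@6 c3@9, authorship 11..22.33......
After op 5 (delete): buffer="aimazaatttkg" (len 12), cursors c1@1 c2@4 c3@6, authorship 1..2.3......
After op 6 (move_right): buffer="aimazaatttkg" (len 12), cursors c1@2 c2@5 c3@7, authorship 1..2.3......
After op 7 (delete): buffer="amaatttkg" (len 9), cursors c1@1 c2@3 c3@4, authorship 1.23.....

Answer: amaatttkg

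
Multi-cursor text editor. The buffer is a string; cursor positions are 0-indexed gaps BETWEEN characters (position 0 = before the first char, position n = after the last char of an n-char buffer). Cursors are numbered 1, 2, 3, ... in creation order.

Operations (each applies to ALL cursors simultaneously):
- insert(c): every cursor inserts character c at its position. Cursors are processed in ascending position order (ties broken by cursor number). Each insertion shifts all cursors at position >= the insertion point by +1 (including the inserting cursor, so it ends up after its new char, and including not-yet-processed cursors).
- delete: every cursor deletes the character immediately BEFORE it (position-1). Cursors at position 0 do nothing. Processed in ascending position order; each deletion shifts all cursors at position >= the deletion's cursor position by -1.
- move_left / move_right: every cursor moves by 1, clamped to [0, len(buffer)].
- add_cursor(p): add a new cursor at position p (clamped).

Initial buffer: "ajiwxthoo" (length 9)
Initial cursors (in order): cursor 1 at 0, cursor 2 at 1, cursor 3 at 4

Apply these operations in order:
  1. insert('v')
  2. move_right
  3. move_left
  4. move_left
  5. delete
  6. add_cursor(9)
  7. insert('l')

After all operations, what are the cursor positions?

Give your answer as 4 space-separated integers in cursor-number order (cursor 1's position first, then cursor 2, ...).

After op 1 (insert('v')): buffer="vavjiwvxthoo" (len 12), cursors c1@1 c2@3 c3@7, authorship 1.2...3.....
After op 2 (move_right): buffer="vavjiwvxthoo" (len 12), cursors c1@2 c2@4 c3@8, authorship 1.2...3.....
After op 3 (move_left): buffer="vavjiwvxthoo" (len 12), cursors c1@1 c2@3 c3@7, authorship 1.2...3.....
After op 4 (move_left): buffer="vavjiwvxthoo" (len 12), cursors c1@0 c2@2 c3@6, authorship 1.2...3.....
After op 5 (delete): buffer="vvjivxthoo" (len 10), cursors c1@0 c2@1 c3@4, authorship 12..3.....
After op 6 (add_cursor(9)): buffer="vvjivxthoo" (len 10), cursors c1@0 c2@1 c3@4 c4@9, authorship 12..3.....
After op 7 (insert('l')): buffer="lvlvjilvxtholo" (len 14), cursors c1@1 c2@3 c3@7 c4@13, authorship 1122..33....4.

Answer: 1 3 7 13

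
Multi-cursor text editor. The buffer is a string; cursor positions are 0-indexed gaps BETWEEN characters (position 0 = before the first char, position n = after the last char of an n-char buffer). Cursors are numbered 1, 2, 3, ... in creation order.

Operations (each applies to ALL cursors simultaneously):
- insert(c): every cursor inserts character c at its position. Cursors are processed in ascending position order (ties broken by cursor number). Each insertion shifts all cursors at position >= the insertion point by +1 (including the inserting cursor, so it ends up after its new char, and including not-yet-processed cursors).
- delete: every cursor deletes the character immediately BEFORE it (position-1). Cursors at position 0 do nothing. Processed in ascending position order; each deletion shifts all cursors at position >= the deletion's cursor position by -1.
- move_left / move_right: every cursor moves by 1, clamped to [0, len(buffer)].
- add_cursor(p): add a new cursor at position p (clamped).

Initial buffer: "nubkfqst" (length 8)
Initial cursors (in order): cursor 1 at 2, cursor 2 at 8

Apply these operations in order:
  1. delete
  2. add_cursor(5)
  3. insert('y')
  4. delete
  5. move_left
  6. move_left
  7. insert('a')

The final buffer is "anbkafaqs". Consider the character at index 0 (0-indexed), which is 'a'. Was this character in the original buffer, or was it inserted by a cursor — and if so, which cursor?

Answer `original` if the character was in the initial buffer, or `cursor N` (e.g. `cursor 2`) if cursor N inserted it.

After op 1 (delete): buffer="nbkfqs" (len 6), cursors c1@1 c2@6, authorship ......
After op 2 (add_cursor(5)): buffer="nbkfqs" (len 6), cursors c1@1 c3@5 c2@6, authorship ......
After op 3 (insert('y')): buffer="nybkfqysy" (len 9), cursors c1@2 c3@7 c2@9, authorship .1....3.2
After op 4 (delete): buffer="nbkfqs" (len 6), cursors c1@1 c3@5 c2@6, authorship ......
After op 5 (move_left): buffer="nbkfqs" (len 6), cursors c1@0 c3@4 c2@5, authorship ......
After op 6 (move_left): buffer="nbkfqs" (len 6), cursors c1@0 c3@3 c2@4, authorship ......
After op 7 (insert('a')): buffer="anbkafaqs" (len 9), cursors c1@1 c3@5 c2@7, authorship 1...3.2..
Authorship (.=original, N=cursor N): 1 . . . 3 . 2 . .
Index 0: author = 1

Answer: cursor 1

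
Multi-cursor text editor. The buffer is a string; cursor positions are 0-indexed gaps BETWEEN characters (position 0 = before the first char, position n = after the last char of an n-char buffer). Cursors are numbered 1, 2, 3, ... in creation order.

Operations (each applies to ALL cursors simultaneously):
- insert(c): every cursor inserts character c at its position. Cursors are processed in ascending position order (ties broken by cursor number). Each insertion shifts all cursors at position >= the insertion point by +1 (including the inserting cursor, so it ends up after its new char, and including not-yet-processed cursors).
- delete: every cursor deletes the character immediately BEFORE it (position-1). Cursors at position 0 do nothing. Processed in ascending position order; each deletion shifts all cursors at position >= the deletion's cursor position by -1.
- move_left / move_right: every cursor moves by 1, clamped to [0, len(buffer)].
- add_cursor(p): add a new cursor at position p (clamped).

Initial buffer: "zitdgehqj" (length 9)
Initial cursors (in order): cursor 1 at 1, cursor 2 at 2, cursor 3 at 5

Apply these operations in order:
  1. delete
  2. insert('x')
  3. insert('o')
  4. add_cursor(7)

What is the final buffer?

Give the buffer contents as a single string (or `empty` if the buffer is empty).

Answer: xxootdxoehqj

Derivation:
After op 1 (delete): buffer="tdehqj" (len 6), cursors c1@0 c2@0 c3@2, authorship ......
After op 2 (insert('x')): buffer="xxtdxehqj" (len 9), cursors c1@2 c2@2 c3@5, authorship 12..3....
After op 3 (insert('o')): buffer="xxootdxoehqj" (len 12), cursors c1@4 c2@4 c3@8, authorship 1212..33....
After op 4 (add_cursor(7)): buffer="xxootdxoehqj" (len 12), cursors c1@4 c2@4 c4@7 c3@8, authorship 1212..33....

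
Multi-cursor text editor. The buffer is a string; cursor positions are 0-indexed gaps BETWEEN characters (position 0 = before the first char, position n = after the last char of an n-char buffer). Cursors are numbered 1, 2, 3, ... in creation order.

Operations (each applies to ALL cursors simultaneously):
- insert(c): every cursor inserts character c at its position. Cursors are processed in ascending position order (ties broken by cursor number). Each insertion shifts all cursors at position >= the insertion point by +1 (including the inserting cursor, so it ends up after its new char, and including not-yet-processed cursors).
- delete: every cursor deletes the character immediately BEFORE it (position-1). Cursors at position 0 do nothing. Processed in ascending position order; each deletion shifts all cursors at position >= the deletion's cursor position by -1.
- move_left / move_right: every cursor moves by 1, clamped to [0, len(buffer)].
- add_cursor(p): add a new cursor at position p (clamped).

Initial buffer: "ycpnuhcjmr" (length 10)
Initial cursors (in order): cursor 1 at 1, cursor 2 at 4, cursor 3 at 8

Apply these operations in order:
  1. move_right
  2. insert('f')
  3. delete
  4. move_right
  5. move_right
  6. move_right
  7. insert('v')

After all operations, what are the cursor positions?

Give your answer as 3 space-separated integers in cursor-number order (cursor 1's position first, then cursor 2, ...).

Answer: 6 10 13

Derivation:
After op 1 (move_right): buffer="ycpnuhcjmr" (len 10), cursors c1@2 c2@5 c3@9, authorship ..........
After op 2 (insert('f')): buffer="ycfpnufhcjmfr" (len 13), cursors c1@3 c2@7 c3@12, authorship ..1...2....3.
After op 3 (delete): buffer="ycpnuhcjmr" (len 10), cursors c1@2 c2@5 c3@9, authorship ..........
After op 4 (move_right): buffer="ycpnuhcjmr" (len 10), cursors c1@3 c2@6 c3@10, authorship ..........
After op 5 (move_right): buffer="ycpnuhcjmr" (len 10), cursors c1@4 c2@7 c3@10, authorship ..........
After op 6 (move_right): buffer="ycpnuhcjmr" (len 10), cursors c1@5 c2@8 c3@10, authorship ..........
After op 7 (insert('v')): buffer="ycpnuvhcjvmrv" (len 13), cursors c1@6 c2@10 c3@13, authorship .....1...2..3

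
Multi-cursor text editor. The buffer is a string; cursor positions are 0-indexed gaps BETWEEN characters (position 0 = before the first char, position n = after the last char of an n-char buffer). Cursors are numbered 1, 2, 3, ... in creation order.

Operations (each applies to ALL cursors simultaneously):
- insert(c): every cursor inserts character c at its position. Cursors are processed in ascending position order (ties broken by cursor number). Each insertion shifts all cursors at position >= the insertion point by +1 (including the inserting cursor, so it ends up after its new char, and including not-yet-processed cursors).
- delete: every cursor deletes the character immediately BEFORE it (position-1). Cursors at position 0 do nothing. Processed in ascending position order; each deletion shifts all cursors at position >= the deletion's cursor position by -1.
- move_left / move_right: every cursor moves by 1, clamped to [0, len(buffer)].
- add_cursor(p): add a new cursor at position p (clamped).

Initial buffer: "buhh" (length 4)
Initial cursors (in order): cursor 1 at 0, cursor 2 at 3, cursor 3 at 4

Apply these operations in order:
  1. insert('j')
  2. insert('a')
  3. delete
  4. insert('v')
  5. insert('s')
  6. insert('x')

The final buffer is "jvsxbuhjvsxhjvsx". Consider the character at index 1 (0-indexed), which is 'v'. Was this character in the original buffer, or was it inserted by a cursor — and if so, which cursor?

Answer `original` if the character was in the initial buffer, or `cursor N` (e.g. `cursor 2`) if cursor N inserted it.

Answer: cursor 1

Derivation:
After op 1 (insert('j')): buffer="jbuhjhj" (len 7), cursors c1@1 c2@5 c3@7, authorship 1...2.3
After op 2 (insert('a')): buffer="jabuhjahja" (len 10), cursors c1@2 c2@7 c3@10, authorship 11...22.33
After op 3 (delete): buffer="jbuhjhj" (len 7), cursors c1@1 c2@5 c3@7, authorship 1...2.3
After op 4 (insert('v')): buffer="jvbuhjvhjv" (len 10), cursors c1@2 c2@7 c3@10, authorship 11...22.33
After op 5 (insert('s')): buffer="jvsbuhjvshjvs" (len 13), cursors c1@3 c2@9 c3@13, authorship 111...222.333
After op 6 (insert('x')): buffer="jvsxbuhjvsxhjvsx" (len 16), cursors c1@4 c2@11 c3@16, authorship 1111...2222.3333
Authorship (.=original, N=cursor N): 1 1 1 1 . . . 2 2 2 2 . 3 3 3 3
Index 1: author = 1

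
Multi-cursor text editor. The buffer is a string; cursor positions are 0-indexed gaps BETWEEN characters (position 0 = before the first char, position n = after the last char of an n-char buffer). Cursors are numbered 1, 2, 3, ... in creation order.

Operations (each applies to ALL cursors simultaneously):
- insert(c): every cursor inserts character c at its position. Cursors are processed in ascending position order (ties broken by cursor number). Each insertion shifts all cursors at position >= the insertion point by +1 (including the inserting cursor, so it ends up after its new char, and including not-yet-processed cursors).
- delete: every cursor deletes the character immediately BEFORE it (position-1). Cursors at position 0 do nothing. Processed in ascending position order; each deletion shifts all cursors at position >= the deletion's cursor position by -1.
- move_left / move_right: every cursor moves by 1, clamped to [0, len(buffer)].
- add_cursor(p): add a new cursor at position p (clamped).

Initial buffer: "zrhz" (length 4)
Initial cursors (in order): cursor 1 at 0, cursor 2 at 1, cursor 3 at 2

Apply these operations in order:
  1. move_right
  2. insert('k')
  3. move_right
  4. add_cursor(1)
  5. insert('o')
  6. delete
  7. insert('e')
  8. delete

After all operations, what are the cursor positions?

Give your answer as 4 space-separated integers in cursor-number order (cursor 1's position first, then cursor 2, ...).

After op 1 (move_right): buffer="zrhz" (len 4), cursors c1@1 c2@2 c3@3, authorship ....
After op 2 (insert('k')): buffer="zkrkhkz" (len 7), cursors c1@2 c2@4 c3@6, authorship .1.2.3.
After op 3 (move_right): buffer="zkrkhkz" (len 7), cursors c1@3 c2@5 c3@7, authorship .1.2.3.
After op 4 (add_cursor(1)): buffer="zkrkhkz" (len 7), cursors c4@1 c1@3 c2@5 c3@7, authorship .1.2.3.
After op 5 (insert('o')): buffer="zokrokhokzo" (len 11), cursors c4@2 c1@5 c2@8 c3@11, authorship .41.12.23.3
After op 6 (delete): buffer="zkrkhkz" (len 7), cursors c4@1 c1@3 c2@5 c3@7, authorship .1.2.3.
After op 7 (insert('e')): buffer="zekrekhekze" (len 11), cursors c4@2 c1@5 c2@8 c3@11, authorship .41.12.23.3
After op 8 (delete): buffer="zkrkhkz" (len 7), cursors c4@1 c1@3 c2@5 c3@7, authorship .1.2.3.

Answer: 3 5 7 1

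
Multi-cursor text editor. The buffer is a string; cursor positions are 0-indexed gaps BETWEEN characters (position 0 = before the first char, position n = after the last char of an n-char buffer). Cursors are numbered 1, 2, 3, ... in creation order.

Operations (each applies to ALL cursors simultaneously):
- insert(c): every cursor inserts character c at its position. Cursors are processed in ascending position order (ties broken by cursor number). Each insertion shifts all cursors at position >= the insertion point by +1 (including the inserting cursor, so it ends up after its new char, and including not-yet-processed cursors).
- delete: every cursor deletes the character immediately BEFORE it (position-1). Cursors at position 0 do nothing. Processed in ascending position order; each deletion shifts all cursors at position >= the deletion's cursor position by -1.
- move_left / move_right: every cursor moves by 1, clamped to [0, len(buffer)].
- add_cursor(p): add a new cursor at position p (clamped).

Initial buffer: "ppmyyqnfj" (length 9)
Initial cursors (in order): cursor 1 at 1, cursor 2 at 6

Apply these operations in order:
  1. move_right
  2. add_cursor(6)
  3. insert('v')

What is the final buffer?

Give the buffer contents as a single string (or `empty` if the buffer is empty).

After op 1 (move_right): buffer="ppmyyqnfj" (len 9), cursors c1@2 c2@7, authorship .........
After op 2 (add_cursor(6)): buffer="ppmyyqnfj" (len 9), cursors c1@2 c3@6 c2@7, authorship .........
After op 3 (insert('v')): buffer="ppvmyyqvnvfj" (len 12), cursors c1@3 c3@8 c2@10, authorship ..1....3.2..

Answer: ppvmyyqvnvfj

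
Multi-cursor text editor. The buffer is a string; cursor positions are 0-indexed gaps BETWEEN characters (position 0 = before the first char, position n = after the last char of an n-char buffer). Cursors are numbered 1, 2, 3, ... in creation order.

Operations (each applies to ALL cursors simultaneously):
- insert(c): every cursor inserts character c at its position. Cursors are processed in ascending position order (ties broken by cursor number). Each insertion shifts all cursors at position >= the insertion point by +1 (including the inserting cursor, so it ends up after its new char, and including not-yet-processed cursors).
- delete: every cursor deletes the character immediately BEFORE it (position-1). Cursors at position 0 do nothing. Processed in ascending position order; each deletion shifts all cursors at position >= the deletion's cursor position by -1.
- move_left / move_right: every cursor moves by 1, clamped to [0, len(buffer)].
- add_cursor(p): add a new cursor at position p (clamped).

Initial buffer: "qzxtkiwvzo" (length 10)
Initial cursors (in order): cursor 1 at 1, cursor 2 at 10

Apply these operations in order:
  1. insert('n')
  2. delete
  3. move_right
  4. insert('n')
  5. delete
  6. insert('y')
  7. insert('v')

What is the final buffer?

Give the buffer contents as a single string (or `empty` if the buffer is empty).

Answer: qzyvxtkiwvzoyv

Derivation:
After op 1 (insert('n')): buffer="qnzxtkiwvzon" (len 12), cursors c1@2 c2@12, authorship .1.........2
After op 2 (delete): buffer="qzxtkiwvzo" (len 10), cursors c1@1 c2@10, authorship ..........
After op 3 (move_right): buffer="qzxtkiwvzo" (len 10), cursors c1@2 c2@10, authorship ..........
After op 4 (insert('n')): buffer="qznxtkiwvzon" (len 12), cursors c1@3 c2@12, authorship ..1........2
After op 5 (delete): buffer="qzxtkiwvzo" (len 10), cursors c1@2 c2@10, authorship ..........
After op 6 (insert('y')): buffer="qzyxtkiwvzoy" (len 12), cursors c1@3 c2@12, authorship ..1........2
After op 7 (insert('v')): buffer="qzyvxtkiwvzoyv" (len 14), cursors c1@4 c2@14, authorship ..11........22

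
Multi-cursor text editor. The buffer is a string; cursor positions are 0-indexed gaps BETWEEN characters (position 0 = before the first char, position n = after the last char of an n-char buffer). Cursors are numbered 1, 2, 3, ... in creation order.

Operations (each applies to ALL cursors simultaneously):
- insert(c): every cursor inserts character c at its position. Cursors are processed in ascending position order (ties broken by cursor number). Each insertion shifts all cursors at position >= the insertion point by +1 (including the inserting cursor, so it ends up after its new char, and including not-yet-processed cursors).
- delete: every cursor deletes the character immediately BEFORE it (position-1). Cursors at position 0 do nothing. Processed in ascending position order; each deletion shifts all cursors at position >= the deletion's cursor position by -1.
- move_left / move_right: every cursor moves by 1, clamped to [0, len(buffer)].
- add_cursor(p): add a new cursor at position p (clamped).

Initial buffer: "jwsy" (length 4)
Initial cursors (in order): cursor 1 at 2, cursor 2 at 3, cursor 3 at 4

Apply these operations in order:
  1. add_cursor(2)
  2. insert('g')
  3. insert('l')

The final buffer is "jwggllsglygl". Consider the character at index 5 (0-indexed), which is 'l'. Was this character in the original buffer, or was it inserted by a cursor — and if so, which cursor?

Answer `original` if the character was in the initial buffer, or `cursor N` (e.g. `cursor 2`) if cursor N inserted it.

Answer: cursor 4

Derivation:
After op 1 (add_cursor(2)): buffer="jwsy" (len 4), cursors c1@2 c4@2 c2@3 c3@4, authorship ....
After op 2 (insert('g')): buffer="jwggsgyg" (len 8), cursors c1@4 c4@4 c2@6 c3@8, authorship ..14.2.3
After op 3 (insert('l')): buffer="jwggllsglygl" (len 12), cursors c1@6 c4@6 c2@9 c3@12, authorship ..1414.22.33
Authorship (.=original, N=cursor N): . . 1 4 1 4 . 2 2 . 3 3
Index 5: author = 4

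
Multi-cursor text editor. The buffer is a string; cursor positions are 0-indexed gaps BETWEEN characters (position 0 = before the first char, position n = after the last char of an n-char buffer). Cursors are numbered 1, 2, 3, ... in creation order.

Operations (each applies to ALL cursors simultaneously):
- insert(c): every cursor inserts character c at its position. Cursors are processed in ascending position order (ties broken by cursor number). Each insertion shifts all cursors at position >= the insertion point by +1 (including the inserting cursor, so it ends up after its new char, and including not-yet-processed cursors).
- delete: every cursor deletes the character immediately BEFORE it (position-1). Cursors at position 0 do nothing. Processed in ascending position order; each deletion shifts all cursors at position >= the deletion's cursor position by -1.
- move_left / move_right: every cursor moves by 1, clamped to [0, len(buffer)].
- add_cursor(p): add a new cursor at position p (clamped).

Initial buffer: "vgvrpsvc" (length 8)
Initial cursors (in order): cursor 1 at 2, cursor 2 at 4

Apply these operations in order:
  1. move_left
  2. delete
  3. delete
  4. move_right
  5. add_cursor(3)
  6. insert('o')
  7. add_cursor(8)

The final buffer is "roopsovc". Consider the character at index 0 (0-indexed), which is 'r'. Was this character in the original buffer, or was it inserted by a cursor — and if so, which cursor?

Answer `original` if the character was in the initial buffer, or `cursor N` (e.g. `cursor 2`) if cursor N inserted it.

After op 1 (move_left): buffer="vgvrpsvc" (len 8), cursors c1@1 c2@3, authorship ........
After op 2 (delete): buffer="grpsvc" (len 6), cursors c1@0 c2@1, authorship ......
After op 3 (delete): buffer="rpsvc" (len 5), cursors c1@0 c2@0, authorship .....
After op 4 (move_right): buffer="rpsvc" (len 5), cursors c1@1 c2@1, authorship .....
After op 5 (add_cursor(3)): buffer="rpsvc" (len 5), cursors c1@1 c2@1 c3@3, authorship .....
After op 6 (insert('o')): buffer="roopsovc" (len 8), cursors c1@3 c2@3 c3@6, authorship .12..3..
After op 7 (add_cursor(8)): buffer="roopsovc" (len 8), cursors c1@3 c2@3 c3@6 c4@8, authorship .12..3..
Authorship (.=original, N=cursor N): . 1 2 . . 3 . .
Index 0: author = original

Answer: original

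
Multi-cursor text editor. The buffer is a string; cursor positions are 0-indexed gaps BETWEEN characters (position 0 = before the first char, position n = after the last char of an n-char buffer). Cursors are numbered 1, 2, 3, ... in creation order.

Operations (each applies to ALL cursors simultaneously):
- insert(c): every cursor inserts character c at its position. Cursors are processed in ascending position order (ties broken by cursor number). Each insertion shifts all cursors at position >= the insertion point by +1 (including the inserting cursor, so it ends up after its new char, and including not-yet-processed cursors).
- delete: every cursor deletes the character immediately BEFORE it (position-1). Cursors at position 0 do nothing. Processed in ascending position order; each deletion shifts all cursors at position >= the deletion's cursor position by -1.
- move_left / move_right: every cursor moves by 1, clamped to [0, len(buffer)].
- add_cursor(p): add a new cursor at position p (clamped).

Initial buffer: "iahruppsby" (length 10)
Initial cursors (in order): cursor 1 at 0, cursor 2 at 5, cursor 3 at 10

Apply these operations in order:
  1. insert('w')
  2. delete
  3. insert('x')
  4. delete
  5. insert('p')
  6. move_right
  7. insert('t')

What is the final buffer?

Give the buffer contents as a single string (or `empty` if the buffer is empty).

Answer: pitahrupptpsbypt

Derivation:
After op 1 (insert('w')): buffer="wiahruwppsbyw" (len 13), cursors c1@1 c2@7 c3@13, authorship 1.....2.....3
After op 2 (delete): buffer="iahruppsby" (len 10), cursors c1@0 c2@5 c3@10, authorship ..........
After op 3 (insert('x')): buffer="xiahruxppsbyx" (len 13), cursors c1@1 c2@7 c3@13, authorship 1.....2.....3
After op 4 (delete): buffer="iahruppsby" (len 10), cursors c1@0 c2@5 c3@10, authorship ..........
After op 5 (insert('p')): buffer="piahrupppsbyp" (len 13), cursors c1@1 c2@7 c3@13, authorship 1.....2.....3
After op 6 (move_right): buffer="piahrupppsbyp" (len 13), cursors c1@2 c2@8 c3@13, authorship 1.....2.....3
After op 7 (insert('t')): buffer="pitahrupptpsbypt" (len 16), cursors c1@3 c2@10 c3@16, authorship 1.1....2.2....33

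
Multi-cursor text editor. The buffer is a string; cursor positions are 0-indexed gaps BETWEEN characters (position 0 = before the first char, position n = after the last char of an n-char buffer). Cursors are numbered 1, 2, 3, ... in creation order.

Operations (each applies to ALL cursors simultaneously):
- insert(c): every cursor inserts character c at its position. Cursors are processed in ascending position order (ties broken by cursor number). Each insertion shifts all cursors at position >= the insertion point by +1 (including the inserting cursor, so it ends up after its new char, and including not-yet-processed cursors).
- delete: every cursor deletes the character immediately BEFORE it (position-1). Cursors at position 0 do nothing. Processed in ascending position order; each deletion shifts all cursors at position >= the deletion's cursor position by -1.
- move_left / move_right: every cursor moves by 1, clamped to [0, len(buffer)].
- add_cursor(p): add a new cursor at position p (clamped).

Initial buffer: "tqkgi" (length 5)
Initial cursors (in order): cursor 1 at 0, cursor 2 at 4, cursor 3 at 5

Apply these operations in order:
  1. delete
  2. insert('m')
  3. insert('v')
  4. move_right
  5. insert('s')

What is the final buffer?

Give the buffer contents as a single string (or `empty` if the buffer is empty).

After op 1 (delete): buffer="tqk" (len 3), cursors c1@0 c2@3 c3@3, authorship ...
After op 2 (insert('m')): buffer="mtqkmm" (len 6), cursors c1@1 c2@6 c3@6, authorship 1...23
After op 3 (insert('v')): buffer="mvtqkmmvv" (len 9), cursors c1@2 c2@9 c3@9, authorship 11...2323
After op 4 (move_right): buffer="mvtqkmmvv" (len 9), cursors c1@3 c2@9 c3@9, authorship 11...2323
After op 5 (insert('s')): buffer="mvtsqkmmvvss" (len 12), cursors c1@4 c2@12 c3@12, authorship 11.1..232323

Answer: mvtsqkmmvvss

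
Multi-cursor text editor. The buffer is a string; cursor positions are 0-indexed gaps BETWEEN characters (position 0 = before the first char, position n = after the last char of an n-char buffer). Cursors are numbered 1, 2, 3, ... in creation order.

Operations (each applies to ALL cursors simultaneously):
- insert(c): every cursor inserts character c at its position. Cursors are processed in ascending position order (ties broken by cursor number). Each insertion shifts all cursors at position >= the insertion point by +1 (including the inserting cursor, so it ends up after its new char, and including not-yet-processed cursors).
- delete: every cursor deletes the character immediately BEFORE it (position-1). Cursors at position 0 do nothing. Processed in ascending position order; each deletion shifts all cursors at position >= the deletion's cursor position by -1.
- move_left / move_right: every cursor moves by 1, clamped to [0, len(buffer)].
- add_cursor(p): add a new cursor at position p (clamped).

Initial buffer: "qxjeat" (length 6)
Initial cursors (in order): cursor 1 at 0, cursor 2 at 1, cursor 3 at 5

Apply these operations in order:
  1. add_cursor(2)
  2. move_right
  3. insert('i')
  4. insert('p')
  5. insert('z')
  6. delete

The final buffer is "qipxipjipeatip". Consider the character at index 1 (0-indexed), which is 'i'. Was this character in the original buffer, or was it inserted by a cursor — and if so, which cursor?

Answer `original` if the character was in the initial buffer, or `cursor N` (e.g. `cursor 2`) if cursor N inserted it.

Answer: cursor 1

Derivation:
After op 1 (add_cursor(2)): buffer="qxjeat" (len 6), cursors c1@0 c2@1 c4@2 c3@5, authorship ......
After op 2 (move_right): buffer="qxjeat" (len 6), cursors c1@1 c2@2 c4@3 c3@6, authorship ......
After op 3 (insert('i')): buffer="qixijieati" (len 10), cursors c1@2 c2@4 c4@6 c3@10, authorship .1.2.4...3
After op 4 (insert('p')): buffer="qipxipjipeatip" (len 14), cursors c1@3 c2@6 c4@9 c3@14, authorship .11.22.44...33
After op 5 (insert('z')): buffer="qipzxipzjipzeatipz" (len 18), cursors c1@4 c2@8 c4@12 c3@18, authorship .111.222.444...333
After op 6 (delete): buffer="qipxipjipeatip" (len 14), cursors c1@3 c2@6 c4@9 c3@14, authorship .11.22.44...33
Authorship (.=original, N=cursor N): . 1 1 . 2 2 . 4 4 . . . 3 3
Index 1: author = 1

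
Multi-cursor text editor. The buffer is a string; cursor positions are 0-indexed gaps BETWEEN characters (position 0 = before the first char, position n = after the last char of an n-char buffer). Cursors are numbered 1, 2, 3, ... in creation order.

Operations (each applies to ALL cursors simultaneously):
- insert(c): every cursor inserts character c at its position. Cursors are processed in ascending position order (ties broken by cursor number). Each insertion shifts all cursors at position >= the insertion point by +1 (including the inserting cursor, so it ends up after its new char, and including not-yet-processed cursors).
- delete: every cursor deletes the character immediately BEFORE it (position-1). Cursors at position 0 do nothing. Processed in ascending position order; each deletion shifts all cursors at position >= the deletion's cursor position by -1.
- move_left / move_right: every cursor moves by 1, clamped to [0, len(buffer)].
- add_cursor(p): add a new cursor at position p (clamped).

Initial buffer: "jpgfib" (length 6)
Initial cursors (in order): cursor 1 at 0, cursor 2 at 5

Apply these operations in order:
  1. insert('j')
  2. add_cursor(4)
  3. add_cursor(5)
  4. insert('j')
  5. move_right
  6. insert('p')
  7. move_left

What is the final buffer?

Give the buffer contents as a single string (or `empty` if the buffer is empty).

After op 1 (insert('j')): buffer="jjpgfijb" (len 8), cursors c1@1 c2@7, authorship 1.....2.
After op 2 (add_cursor(4)): buffer="jjpgfijb" (len 8), cursors c1@1 c3@4 c2@7, authorship 1.....2.
After op 3 (add_cursor(5)): buffer="jjpgfijb" (len 8), cursors c1@1 c3@4 c4@5 c2@7, authorship 1.....2.
After op 4 (insert('j')): buffer="jjjpgjfjijjb" (len 12), cursors c1@2 c3@6 c4@8 c2@11, authorship 11...3.4.22.
After op 5 (move_right): buffer="jjjpgjfjijjb" (len 12), cursors c1@3 c3@7 c4@9 c2@12, authorship 11...3.4.22.
After op 6 (insert('p')): buffer="jjjppgjfpjipjjbp" (len 16), cursors c1@4 c3@9 c4@12 c2@16, authorship 11.1..3.34.422.2
After op 7 (move_left): buffer="jjjppgjfpjipjjbp" (len 16), cursors c1@3 c3@8 c4@11 c2@15, authorship 11.1..3.34.422.2

Answer: jjjppgjfpjipjjbp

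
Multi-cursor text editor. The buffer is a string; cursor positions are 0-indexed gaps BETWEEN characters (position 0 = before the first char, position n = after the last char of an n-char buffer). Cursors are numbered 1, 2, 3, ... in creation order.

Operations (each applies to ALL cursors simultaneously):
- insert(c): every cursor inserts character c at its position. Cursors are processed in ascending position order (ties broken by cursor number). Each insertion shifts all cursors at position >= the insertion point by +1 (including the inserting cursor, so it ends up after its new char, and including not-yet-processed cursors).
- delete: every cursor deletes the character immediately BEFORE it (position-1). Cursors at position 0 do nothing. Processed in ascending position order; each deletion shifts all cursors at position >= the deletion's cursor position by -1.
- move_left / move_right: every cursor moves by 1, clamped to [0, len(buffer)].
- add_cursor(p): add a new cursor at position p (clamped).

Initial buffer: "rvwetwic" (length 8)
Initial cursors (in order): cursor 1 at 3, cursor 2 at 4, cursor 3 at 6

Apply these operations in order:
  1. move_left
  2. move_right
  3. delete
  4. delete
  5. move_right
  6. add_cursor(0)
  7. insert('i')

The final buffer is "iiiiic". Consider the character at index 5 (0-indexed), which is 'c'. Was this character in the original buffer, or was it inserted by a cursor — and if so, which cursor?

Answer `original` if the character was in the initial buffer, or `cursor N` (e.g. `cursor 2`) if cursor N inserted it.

Answer: original

Derivation:
After op 1 (move_left): buffer="rvwetwic" (len 8), cursors c1@2 c2@3 c3@5, authorship ........
After op 2 (move_right): buffer="rvwetwic" (len 8), cursors c1@3 c2@4 c3@6, authorship ........
After op 3 (delete): buffer="rvtic" (len 5), cursors c1@2 c2@2 c3@3, authorship .....
After op 4 (delete): buffer="ic" (len 2), cursors c1@0 c2@0 c3@0, authorship ..
After op 5 (move_right): buffer="ic" (len 2), cursors c1@1 c2@1 c3@1, authorship ..
After op 6 (add_cursor(0)): buffer="ic" (len 2), cursors c4@0 c1@1 c2@1 c3@1, authorship ..
After op 7 (insert('i')): buffer="iiiiic" (len 6), cursors c4@1 c1@5 c2@5 c3@5, authorship 4.123.
Authorship (.=original, N=cursor N): 4 . 1 2 3 .
Index 5: author = original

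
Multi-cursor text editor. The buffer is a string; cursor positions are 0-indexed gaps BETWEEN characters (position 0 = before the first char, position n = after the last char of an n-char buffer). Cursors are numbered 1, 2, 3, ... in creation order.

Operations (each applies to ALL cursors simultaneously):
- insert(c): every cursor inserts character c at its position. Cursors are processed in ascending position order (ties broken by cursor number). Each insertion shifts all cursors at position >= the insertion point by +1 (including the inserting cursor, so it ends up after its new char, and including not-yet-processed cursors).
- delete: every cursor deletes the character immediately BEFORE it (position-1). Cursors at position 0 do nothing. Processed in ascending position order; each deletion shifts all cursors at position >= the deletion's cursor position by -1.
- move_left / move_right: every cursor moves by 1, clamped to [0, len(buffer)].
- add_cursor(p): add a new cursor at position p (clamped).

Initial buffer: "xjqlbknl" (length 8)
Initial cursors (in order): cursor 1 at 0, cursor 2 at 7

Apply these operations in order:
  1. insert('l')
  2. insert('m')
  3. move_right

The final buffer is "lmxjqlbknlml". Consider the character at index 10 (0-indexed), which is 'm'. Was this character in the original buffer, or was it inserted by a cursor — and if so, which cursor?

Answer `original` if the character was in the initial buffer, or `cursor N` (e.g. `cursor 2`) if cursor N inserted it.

After op 1 (insert('l')): buffer="lxjqlbknll" (len 10), cursors c1@1 c2@9, authorship 1.......2.
After op 2 (insert('m')): buffer="lmxjqlbknlml" (len 12), cursors c1@2 c2@11, authorship 11.......22.
After op 3 (move_right): buffer="lmxjqlbknlml" (len 12), cursors c1@3 c2@12, authorship 11.......22.
Authorship (.=original, N=cursor N): 1 1 . . . . . . . 2 2 .
Index 10: author = 2

Answer: cursor 2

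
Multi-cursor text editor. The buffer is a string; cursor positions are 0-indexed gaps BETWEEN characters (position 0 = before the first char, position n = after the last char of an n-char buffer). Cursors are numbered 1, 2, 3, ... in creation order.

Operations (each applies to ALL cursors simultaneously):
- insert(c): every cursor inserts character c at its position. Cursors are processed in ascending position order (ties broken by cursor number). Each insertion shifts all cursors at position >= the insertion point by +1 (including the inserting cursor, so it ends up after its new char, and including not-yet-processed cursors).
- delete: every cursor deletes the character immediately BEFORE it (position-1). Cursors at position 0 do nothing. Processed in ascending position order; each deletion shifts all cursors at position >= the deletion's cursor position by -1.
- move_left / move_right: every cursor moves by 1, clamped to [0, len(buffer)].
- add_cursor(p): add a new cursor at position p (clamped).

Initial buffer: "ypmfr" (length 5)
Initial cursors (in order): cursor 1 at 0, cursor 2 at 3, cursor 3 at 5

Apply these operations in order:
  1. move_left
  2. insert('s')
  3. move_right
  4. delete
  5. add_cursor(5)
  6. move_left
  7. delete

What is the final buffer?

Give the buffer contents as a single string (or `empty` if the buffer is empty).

Answer: ss

Derivation:
After op 1 (move_left): buffer="ypmfr" (len 5), cursors c1@0 c2@2 c3@4, authorship .....
After op 2 (insert('s')): buffer="sypsmfsr" (len 8), cursors c1@1 c2@4 c3@7, authorship 1..2..3.
After op 3 (move_right): buffer="sypsmfsr" (len 8), cursors c1@2 c2@5 c3@8, authorship 1..2..3.
After op 4 (delete): buffer="spsfs" (len 5), cursors c1@1 c2@3 c3@5, authorship 1.2.3
After op 5 (add_cursor(5)): buffer="spsfs" (len 5), cursors c1@1 c2@3 c3@5 c4@5, authorship 1.2.3
After op 6 (move_left): buffer="spsfs" (len 5), cursors c1@0 c2@2 c3@4 c4@4, authorship 1.2.3
After op 7 (delete): buffer="ss" (len 2), cursors c1@0 c2@1 c3@1 c4@1, authorship 13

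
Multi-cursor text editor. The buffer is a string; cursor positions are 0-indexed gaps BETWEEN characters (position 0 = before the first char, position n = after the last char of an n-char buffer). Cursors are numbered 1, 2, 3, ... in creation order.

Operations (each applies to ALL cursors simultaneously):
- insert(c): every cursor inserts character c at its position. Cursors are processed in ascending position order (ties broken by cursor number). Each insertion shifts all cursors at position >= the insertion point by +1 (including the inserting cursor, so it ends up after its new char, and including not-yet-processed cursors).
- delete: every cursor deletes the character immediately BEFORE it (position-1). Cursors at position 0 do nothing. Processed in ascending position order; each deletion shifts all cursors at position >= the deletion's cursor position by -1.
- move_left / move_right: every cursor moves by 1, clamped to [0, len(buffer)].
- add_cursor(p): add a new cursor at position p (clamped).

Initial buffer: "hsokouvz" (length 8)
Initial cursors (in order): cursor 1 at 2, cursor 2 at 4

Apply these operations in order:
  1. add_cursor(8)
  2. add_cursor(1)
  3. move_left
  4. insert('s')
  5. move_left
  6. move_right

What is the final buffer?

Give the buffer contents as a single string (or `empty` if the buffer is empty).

Answer: shssoskouvsz

Derivation:
After op 1 (add_cursor(8)): buffer="hsokouvz" (len 8), cursors c1@2 c2@4 c3@8, authorship ........
After op 2 (add_cursor(1)): buffer="hsokouvz" (len 8), cursors c4@1 c1@2 c2@4 c3@8, authorship ........
After op 3 (move_left): buffer="hsokouvz" (len 8), cursors c4@0 c1@1 c2@3 c3@7, authorship ........
After op 4 (insert('s')): buffer="shssoskouvsz" (len 12), cursors c4@1 c1@3 c2@6 c3@11, authorship 4.1..2....3.
After op 5 (move_left): buffer="shssoskouvsz" (len 12), cursors c4@0 c1@2 c2@5 c3@10, authorship 4.1..2....3.
After op 6 (move_right): buffer="shssoskouvsz" (len 12), cursors c4@1 c1@3 c2@6 c3@11, authorship 4.1..2....3.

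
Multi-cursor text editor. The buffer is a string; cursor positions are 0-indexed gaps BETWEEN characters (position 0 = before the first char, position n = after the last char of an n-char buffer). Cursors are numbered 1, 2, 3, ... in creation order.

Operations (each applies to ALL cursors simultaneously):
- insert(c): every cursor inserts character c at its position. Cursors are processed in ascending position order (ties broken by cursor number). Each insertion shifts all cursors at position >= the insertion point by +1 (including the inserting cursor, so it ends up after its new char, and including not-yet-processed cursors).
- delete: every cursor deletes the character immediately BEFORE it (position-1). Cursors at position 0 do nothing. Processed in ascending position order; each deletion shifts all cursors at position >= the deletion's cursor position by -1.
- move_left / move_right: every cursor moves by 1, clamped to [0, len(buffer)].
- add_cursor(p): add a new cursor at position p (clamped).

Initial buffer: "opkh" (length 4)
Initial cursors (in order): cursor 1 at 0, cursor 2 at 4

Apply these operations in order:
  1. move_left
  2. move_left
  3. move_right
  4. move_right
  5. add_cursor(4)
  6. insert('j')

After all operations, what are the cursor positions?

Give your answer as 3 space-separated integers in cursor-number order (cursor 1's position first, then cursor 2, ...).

Answer: 3 7 7

Derivation:
After op 1 (move_left): buffer="opkh" (len 4), cursors c1@0 c2@3, authorship ....
After op 2 (move_left): buffer="opkh" (len 4), cursors c1@0 c2@2, authorship ....
After op 3 (move_right): buffer="opkh" (len 4), cursors c1@1 c2@3, authorship ....
After op 4 (move_right): buffer="opkh" (len 4), cursors c1@2 c2@4, authorship ....
After op 5 (add_cursor(4)): buffer="opkh" (len 4), cursors c1@2 c2@4 c3@4, authorship ....
After op 6 (insert('j')): buffer="opjkhjj" (len 7), cursors c1@3 c2@7 c3@7, authorship ..1..23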